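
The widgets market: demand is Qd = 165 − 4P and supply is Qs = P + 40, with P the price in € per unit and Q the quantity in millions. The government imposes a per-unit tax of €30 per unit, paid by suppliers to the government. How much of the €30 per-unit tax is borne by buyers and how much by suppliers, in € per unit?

Before the tax: set 165 − 4P = P + 40 → P* = €25, Q* = 65.
With the tax collected from suppliers, supply shifts: Qs = (P − 30) + 40.
New equilibrium: buyers pay €31, suppliers receive €1, Q = 41. (Wedge: Pb − Ps = 30.)
Burden on buyers: €6; on suppliers: €24. (They sum to €30.)
The less price-elastic side of the market bears the larger share of a per-unit tax.

Buyers bear €6 per unit; suppliers bear €24 per unit.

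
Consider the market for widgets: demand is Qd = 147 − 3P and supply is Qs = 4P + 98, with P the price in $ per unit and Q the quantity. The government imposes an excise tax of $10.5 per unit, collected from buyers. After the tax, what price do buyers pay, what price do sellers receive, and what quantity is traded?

Without the tax, 147 − 3P = 4P + 98 gives 7P = 49, so P* = $7 and Q* = 126.
With the tax collected from buyers, demand (in seller-price terms) shifts: Qd = 147 − 3(P + 10.5).
New equilibrium: buyers pay $13, sellers receive $2.5, Q = 108. (Wedge: Pb − Ps = 10.5.)

Buyers pay $13; sellers receive $2.5; quantity = 108.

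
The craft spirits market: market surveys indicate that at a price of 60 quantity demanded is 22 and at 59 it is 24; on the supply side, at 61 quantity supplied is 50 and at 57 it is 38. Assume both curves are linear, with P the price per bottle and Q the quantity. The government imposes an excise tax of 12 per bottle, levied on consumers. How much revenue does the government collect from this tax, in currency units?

Demand slope: (24 − 22)/(59 − 60) = -2, so Qd = 142 − 2P.
Supply slope: (38 − 50)/(57 − 61) = 3, so Qs = 3P − 133.
Without the tax, 142 − 2P = 3P − 133 gives 5P = 275, so P* = 55 and Q* = 32.
With the tax collected from consumers, demand (in seller-price terms) shifts: Qd = 142 − 2(P + 12).
New equilibrium: consumers pay 62.2, producers receive 50.2, Q = 17.6. (Wedge: Pb − Ps = 12.)
Revenue = t · Q = 12 · 17.6 = 211.2.

Tax revenue = 211.2.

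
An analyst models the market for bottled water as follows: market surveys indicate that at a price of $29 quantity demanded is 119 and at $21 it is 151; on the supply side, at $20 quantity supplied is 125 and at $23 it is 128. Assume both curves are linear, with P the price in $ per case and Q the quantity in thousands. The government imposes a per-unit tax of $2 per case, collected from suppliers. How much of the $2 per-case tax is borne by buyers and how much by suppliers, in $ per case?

Demand slope: (151 − 119)/(21 − 29) = -4, so Qd = 235 − 4P.
Supply slope: (128 − 125)/(23 − 20) = 1, so Qs = P + 105.
Without the tax, 235 − 4P = P + 105 gives 5P = 130, so P* = $26 and Q* = 131.
With the tax collected from suppliers, supply shifts: Qs = (P − 2) + 105.
New equilibrium: buyers pay $26.4, suppliers receive $24.4, Q = 129.4. (Wedge: Pb − Ps = 2.)
Burden on buyers: $0.4; on suppliers: $1.6. (They sum to $2.)
The less price-elastic side of the market bears the larger share of a per-unit tax.

Buyers bear $0.4 per case; suppliers bear $1.6 per case.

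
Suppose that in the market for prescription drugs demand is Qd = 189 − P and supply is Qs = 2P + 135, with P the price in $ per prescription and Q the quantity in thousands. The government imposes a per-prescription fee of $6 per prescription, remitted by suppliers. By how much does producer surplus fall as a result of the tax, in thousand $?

Producer surplus falls by $338 thousand.

Before the tax: set 189 − P = 2P + 135 → P* = $18, Q* = 171.
With the tax collected from suppliers, supply shifts: Qs = 2(P − 6) + 135.
New equilibrium: buyers pay $22, suppliers receive $16, Q = 167. (Wedge: Pb − Ps = 6.)
ΔPS is the trapezoid between Q = 167 and Q = 171 of height $2: ½ · (171 + 167) · 2 = $338.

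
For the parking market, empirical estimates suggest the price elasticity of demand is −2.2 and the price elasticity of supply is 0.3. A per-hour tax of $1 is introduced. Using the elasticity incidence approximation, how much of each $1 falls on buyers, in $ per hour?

Buyers bear ≈ $0.12 per hour.

Incidence ratio: buyers' share ≈ εs / (εs + |εd|) = 0.3 / (0.3 + 2.2) = 0.12.
So buyers bear ≈ 0.12 × $1 = $0.12; producers bear $0.88.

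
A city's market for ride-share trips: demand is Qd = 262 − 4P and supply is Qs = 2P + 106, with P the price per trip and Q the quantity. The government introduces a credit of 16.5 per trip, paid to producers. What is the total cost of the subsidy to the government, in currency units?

Without the subsidy, 262 − 4P = 2P + 106 gives 6P = 156, so P* = 26 and Q* = 158.
With a per-unit subsidy paid to producers, each receives P + 16.5 per unit sold, so supply becomes Qs = 2(P + 16.5) + 106.
Solving gives Q = 180 with buyers paying 20.5 and producers receiving 37 (the 16.5 wedge).
Outlay = t · Q = 16.5 · 180 = 2970.

Government outlay = 2970.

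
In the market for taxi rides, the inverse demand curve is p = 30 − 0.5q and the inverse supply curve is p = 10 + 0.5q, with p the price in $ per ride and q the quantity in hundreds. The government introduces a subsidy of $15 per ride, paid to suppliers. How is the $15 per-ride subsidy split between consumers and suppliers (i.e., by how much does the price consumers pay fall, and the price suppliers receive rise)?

Rewrite in direct form: qd = 60 − 2p and qs = 2p − 20.
Without the subsidy, 60 − 2p = 2p − 20 gives 4p = 80, so p* = $20 and q* = 20.
With a per-unit subsidy paid to suppliers, each receives p + 15 per unit sold, so supply becomes qs = 2(p + 15) − 20.
New equilibrium: consumers pay $12.5, suppliers receive $27.5, q = 35. (Wedge: pb − ps = −15.)
Gain to consumers: $7.5; to suppliers: $7.5. (They sum to $15.)

Consumers gain $7.5 per ride; suppliers gain $7.5 per ride.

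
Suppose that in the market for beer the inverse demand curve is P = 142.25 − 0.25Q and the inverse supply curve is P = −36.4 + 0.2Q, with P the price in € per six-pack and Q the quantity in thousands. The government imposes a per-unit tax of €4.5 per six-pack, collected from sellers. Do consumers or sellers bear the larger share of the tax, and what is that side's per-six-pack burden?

Consumers bear the larger share: €2.5 per six-pack.

Inverting to Q(P) form: Qd = 569 − 4P; Qs = 5P + 182.
Without the tax, 569 − 4P = 5P + 182 gives 9P = 387, so P* = €43 and Q* = 397.
With the tax collected from sellers, supply shifts: Qs = 5(P − 4.5) + 182.
Solving gives Q = 387 with consumers paying €45.5 and sellers receiving €41 (the €4.5 wedge).
Per-six-pack burden: consumers €2.5, sellers €2.
Consumers take the larger share because demand is less price-elastic here (demand slope 4 vs supply slope 5).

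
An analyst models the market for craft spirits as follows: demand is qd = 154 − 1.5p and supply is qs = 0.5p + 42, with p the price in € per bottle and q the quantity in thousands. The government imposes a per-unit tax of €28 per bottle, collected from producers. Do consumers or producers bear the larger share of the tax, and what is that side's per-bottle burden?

Before the tax: set 154 − 1.5p = 0.5p + 42 → p* = €56, q* = 70.
With the tax collected from producers, supply shifts: qs = 0.5(p − 28) + 42.
New equilibrium: consumers pay €63, producers receive €35, q = 59.5. (Wedge: pb − ps = 28.)
Per-bottle burden: consumers €7, producers €21.
Producers take the larger share because supply is less price-elastic here (demand slope 1.5 vs supply slope 0.5).

Producers bear the larger share: €21 per bottle.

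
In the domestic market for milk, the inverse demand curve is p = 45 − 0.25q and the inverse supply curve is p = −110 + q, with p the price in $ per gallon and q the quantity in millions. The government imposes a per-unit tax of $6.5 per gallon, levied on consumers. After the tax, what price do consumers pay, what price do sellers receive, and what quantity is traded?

Consumers pay $15.3; sellers receive $8.8; quantity = 118.8.

Rewrite in direct form: qd = 180 − 4p and qs = p + 110.
Without the tax, 180 − 4p = p + 110 gives 5p = 70, so p* = $14 and q* = 124.
With the tax collected from consumers, demand (in seller-price terms) shifts: qd = 180 − 4(p + 6.5).
New equilibrium: consumers pay $15.3, sellers receive $8.8, q = 118.8. (Wedge: pb − ps = 6.5.)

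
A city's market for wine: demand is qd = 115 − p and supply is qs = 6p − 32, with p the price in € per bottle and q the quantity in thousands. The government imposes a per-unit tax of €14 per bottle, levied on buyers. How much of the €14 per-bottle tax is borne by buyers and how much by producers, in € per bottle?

Without the tax, 115 − p = 6p − 32 gives 7p = 147, so p* = €21 and q* = 94.
With the tax collected from buyers, demand (in seller-price terms) shifts: qd = 115 − (p + 14).
New equilibrium: buyers pay €33, producers receive €19, q = 82. (Wedge: pb − ps = 14.)
Burden on buyers: €12; on producers: €2. (They sum to €14.)
The less price-elastic side of the market bears the larger share of a per-unit tax.

Buyers bear €12 per bottle; producers bear €2 per bottle.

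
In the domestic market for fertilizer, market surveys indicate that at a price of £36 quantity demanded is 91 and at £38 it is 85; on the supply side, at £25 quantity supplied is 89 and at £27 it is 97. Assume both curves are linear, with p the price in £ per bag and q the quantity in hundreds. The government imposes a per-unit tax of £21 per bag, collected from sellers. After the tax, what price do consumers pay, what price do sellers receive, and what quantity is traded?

Consumers pay £42; sellers receive £21; quantity = 73.

Demand slope: (85 − 91)/(38 − 36) = -3, so qd = 199 − 3p.
Supply slope: (97 − 89)/(27 − 25) = 4, so qs = 4p − 11.
Without the tax, 199 − 3p = 4p − 11 gives 7p = 210, so p* = £30 and q* = 109.
With the tax collected from sellers, supply shifts: qs = 4(p − 21) − 11.
Solving gives q = 73 with consumers paying £42 and sellers receiving £21 (the £21 wedge).
The less price-elastic side of the market bears the larger share of a per-unit tax.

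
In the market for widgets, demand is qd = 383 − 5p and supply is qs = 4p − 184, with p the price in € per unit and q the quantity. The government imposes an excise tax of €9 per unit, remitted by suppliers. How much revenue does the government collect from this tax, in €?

Tax revenue = €432.

Without the tax, 383 − 5p = 4p − 184 gives 9p = 567, so p* = €63 and q* = 68.
With the tax collected from suppliers, supply shifts: qs = 4(p − 9) − 184.
Solving gives q = 48 with consumers paying €67 and suppliers receiving €58 (the €9 wedge).
Revenue = t · Q = 9 · 48 = €432.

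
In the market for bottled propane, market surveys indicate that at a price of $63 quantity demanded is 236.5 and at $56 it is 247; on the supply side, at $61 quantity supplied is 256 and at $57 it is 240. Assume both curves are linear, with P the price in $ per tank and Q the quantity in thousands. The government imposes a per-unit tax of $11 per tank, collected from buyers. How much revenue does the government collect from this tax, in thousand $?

Demand slope: (247 − 236.5)/(56 − 63) = -1.5, so Qd = 331 − 1.5P.
Supply slope: (240 − 256)/(57 − 61) = 4, so Qs = 4P + 12.
Before the tax: set 331 − 1.5P = 4P + 12 → P* = $58, Q* = 244.
With the tax collected from buyers, demand (in seller-price terms) shifts: Qd = 331 − 1.5(P + 11).
New equilibrium: buyers pay $66, suppliers receive $55, Q = 232. (Wedge: Pb − Ps = 11.)
Revenue = t · Q = 11 · 232 = $2552.

Tax revenue = $2552 thousand.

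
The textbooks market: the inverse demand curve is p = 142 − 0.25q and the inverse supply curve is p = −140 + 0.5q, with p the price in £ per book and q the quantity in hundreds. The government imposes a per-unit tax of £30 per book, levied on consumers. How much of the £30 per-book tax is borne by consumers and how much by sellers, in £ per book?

Rewrite in direct form: qd = 568 − 4p and qs = 2p + 280.
Without the tax, 568 − 4p = 2p + 280 gives 6p = 288, so p* = £48 and q* = 376.
With the tax collected from consumers, demand (in seller-price terms) shifts: qd = 568 − 4(p + 30).
Solving gives q = 336 with consumers paying £58 and sellers receiving £28 (the £30 wedge).
Burden on consumers: £10; on sellers: £20. (They sum to £30.)
The less price-elastic side of the market bears the larger share of a per-unit tax.

Consumers bear £10 per book; sellers bear £20 per book.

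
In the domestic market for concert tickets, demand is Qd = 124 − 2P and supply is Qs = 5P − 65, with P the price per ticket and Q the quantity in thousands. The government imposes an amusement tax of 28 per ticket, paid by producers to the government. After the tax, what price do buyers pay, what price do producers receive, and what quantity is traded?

Buyers pay 47; producers receive 19; quantity = 30.

Without the tax, 124 − 2P = 5P − 65 gives 7P = 189, so P* = 27 and Q* = 70.
With the tax collected from producers, supply shifts: Qs = 5(P − 28) − 65.
Solving gives Q = 30 with buyers paying 47 and producers receiving 19 (the 28 wedge).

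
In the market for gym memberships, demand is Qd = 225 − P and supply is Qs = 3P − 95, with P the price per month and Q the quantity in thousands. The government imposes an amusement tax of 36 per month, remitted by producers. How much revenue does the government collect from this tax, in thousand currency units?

Tax revenue = 4248 thousand.

Before the tax: set 225 − P = 3P − 95 → P* = 80, Q* = 145.
With the tax collected from producers, supply shifts: Qs = 3(P − 36) − 95.
Solving gives Q = 118 with consumers paying 107 and producers receiving 71 (the 36 wedge).
Revenue = t · Q = 36 · 118 = 4248.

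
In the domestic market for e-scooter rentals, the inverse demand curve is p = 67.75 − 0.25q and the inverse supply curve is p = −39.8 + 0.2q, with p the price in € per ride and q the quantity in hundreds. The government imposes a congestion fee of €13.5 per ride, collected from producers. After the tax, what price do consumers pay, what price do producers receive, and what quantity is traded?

Consumers pay €15.5; producers receive €2; quantity = 209.

Inverting to q(p) form: qd = 271 − 4p; qs = 5p + 199.
Before the tax: set 271 − 4p = 5p + 199 → p* = €8, q* = 239.
With the tax collected from producers, supply shifts: qs = 5(p − 13.5) + 199.
Solving gives q = 209 with consumers paying €15.5 and producers receiving €2 (the €13.5 wedge).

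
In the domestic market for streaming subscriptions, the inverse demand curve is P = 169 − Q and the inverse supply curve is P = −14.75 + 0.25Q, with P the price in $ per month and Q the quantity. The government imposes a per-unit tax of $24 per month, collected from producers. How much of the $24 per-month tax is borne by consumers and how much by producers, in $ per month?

Rewrite in direct form: Qd = 169 − P and Qs = 4P + 59.
Without the tax, 169 − P = 4P + 59 gives 5P = 110, so P* = $22 and Q* = 147.
With the tax collected from producers, supply shifts: Qs = 4(P − 24) + 59.
New equilibrium: consumers pay $41.2, producers receive $17.2, Q = 127.8. (Wedge: Pb − Ps = 24.)
Burden on consumers: $19.2; on producers: $4.8. (They sum to $24.)

Consumers bear $19.2 per month; producers bear $4.8 per month.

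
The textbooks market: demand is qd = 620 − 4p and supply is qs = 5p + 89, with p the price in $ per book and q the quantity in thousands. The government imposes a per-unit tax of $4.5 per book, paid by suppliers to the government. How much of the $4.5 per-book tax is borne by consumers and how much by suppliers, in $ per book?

Consumers bear $2.5 per book; suppliers bear $2 per book.

Before the tax: set 620 − 4p = 5p + 89 → p* = $59, q* = 384.
With the tax collected from suppliers, supply shifts: qs = 5(p − 4.5) + 89.
New equilibrium: consumers pay $61.5, suppliers receive $57, q = 374. (Wedge: pb − ps = 4.5.)
Burden on consumers: $2.5; on suppliers: $2. (They sum to $4.5.)
The less price-elastic side of the market bears the larger share of a per-unit tax.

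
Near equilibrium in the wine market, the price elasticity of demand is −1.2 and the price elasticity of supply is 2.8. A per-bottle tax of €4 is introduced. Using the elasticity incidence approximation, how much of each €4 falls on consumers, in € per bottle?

Incidence ratio: consumers' share ≈ εs / (εs + |εd|) = 2.8 / (2.8 + 1.2) = 0.7.
So consumers bear ≈ 0.7 × €4 = €2.8; producers bear €1.2.

Consumers bear ≈ €2.8 per bottle.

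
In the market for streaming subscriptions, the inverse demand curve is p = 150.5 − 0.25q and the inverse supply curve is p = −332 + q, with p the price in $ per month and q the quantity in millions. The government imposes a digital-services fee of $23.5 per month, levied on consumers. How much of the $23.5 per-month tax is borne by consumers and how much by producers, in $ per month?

Rewrite in direct form: qd = 602 − 4p and qs = p + 332.
Before the tax: set 602 − 4p = p + 332 → p* = $54, q* = 386.
With the tax collected from consumers, demand (in seller-price terms) shifts: qd = 602 − 4(p + 23.5).
New equilibrium: consumers pay $58.7, producers receive $35.2, q = 367.2. (Wedge: pb − ps = 23.5.)
Burden on consumers: $4.7; on producers: $18.8. (They sum to $23.5.)
The less price-elastic side of the market bears the larger share of a per-unit tax.

Consumers bear $4.7 per month; producers bear $18.8 per month.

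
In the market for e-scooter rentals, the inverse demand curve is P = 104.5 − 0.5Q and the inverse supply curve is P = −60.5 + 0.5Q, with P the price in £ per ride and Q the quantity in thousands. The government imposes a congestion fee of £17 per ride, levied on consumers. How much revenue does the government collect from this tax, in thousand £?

Inverting to Q(P) form: Qd = 209 − 2P; Qs = 2P + 121.
Without the tax, 209 − 2P = 2P + 121 gives 4P = 88, so P* = £22 and Q* = 165.
With the tax collected from consumers, demand (in seller-price terms) shifts: Qd = 209 − 2(P + 17).
New equilibrium: consumers pay £30.5, suppliers receive £13.5, Q = 148. (Wedge: Pb − Ps = 17.)
Revenue = t · Q = 17 · 148 = £2516.

Tax revenue = £2516 thousand.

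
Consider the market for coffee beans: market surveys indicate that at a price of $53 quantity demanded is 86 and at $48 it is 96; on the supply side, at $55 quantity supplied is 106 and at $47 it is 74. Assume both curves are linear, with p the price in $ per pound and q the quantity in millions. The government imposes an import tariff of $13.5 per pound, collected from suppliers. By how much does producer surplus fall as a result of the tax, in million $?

Demand slope: (96 − 86)/(48 − 53) = -2, so qd = 192 − 2p.
Supply slope: (74 − 106)/(47 − 55) = 4, so qs = 4p − 114.
Without the tax, 192 − 2p = 4p − 114 gives 6p = 306, so p* = $51 and q* = 90.
With the tax collected from suppliers, supply shifts: qs = 4(p − 13.5) − 114.
Solving gives q = 72 with consumers paying $60 and suppliers receiving $46.5 (the $13.5 wedge).
ΔPS is the trapezoid between Q = 72 and Q = 90 of height $4.5: ½ · (90 + 72) · 4.5 = $364.5.

Producer surplus falls by $364.5 million.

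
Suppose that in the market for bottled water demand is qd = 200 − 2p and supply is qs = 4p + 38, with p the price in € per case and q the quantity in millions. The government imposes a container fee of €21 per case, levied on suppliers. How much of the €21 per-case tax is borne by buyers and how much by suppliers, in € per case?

Buyers bear €14 per case; suppliers bear €7 per case.

Before the tax: set 200 − 2p = 4p + 38 → p* = €27, q* = 146.
With the tax collected from suppliers, supply shifts: qs = 4(p − 21) + 38.
New equilibrium: buyers pay €41, suppliers receive €20, q = 118. (Wedge: pb − ps = 21.)
Burden on buyers: €14; on suppliers: €7. (They sum to €21.)
The less price-elastic side of the market bears the larger share of a per-unit tax.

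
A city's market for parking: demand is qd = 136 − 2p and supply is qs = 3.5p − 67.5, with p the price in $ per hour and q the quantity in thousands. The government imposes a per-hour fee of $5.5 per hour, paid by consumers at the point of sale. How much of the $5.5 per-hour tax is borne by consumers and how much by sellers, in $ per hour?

Consumers bear $3.5 per hour; sellers bear $2 per hour.

Before the tax: set 136 − 2p = 3.5p − 67.5 → p* = $37, q* = 62.
With the tax collected from consumers, demand (in seller-price terms) shifts: qd = 136 − 2(p + 5.5).
New equilibrium: consumers pay $40.5, sellers receive $35, q = 55. (Wedge: pb − ps = 5.5.)
Burden on consumers: $3.5; on sellers: $2. (They sum to $5.5.)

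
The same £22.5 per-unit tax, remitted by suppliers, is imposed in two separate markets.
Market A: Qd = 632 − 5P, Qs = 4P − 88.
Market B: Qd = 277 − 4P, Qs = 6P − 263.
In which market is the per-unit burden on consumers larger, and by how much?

Market B, by £3.5.

Market A: pre-tax P* = £80, Q* = 232; post-tax Q = 182; per-unit burden on consumers = £10.
Market B: pre-tax P* = £54, Q* = 61; post-tax Q = 7; per-unit burden on consumers = £13.5.
Difference: £10 vs £13.5 → market B is larger by £3.5.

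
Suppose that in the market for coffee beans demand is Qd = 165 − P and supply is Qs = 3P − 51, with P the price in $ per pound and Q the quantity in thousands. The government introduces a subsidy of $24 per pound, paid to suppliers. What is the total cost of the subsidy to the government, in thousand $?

Before the subsidy: set 165 − P = 3P − 51 → P* = $54, Q* = 111.
With a per-unit subsidy paid to suppliers, each receives P + 24 per unit sold, so supply becomes Qs = 3(P + 24) − 51.
New equilibrium: buyers pay $36, suppliers receive $60, Q = 129. (Wedge: Pb − Ps = −24.)
Outlay = t · Q = 24 · 129 = $3096.

Government outlay = $3096 thousand.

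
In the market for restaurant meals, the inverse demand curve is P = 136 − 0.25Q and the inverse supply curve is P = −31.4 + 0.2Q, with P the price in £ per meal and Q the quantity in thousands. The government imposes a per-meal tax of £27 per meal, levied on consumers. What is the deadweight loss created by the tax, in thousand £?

Rewrite in direct form: Qd = 544 − 4P and Qs = 5P + 157.
Without the tax, 544 − 4P = 5P + 157 gives 9P = 387, so P* = £43 and Q* = 372.
With the tax collected from consumers, demand (in seller-price terms) shifts: Qd = 544 − 4(P + 27).
Solving gives Q = 312 with consumers paying £58 and suppliers receiving £31 (the £27 wedge).
Quantity falls by |ΔQ| = |372 − 312| = 60.
DWL = ½ · t · |ΔQ| = ½ · 27 · 60 = £810.

Deadweight loss = £810 thousand.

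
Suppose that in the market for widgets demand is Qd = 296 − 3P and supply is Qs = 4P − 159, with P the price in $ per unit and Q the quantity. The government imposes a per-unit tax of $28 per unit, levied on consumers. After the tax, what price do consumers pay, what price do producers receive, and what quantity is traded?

Before the tax: set 296 − 3P = 4P − 159 → P* = $65, Q* = 101.
With the tax collected from consumers, demand (in seller-price terms) shifts: Qd = 296 − 3(P + 28).
New equilibrium: consumers pay $81, producers receive $53, Q = 53. (Wedge: Pb − Ps = 28.)

Consumers pay $81; producers receive $53; quantity = 53.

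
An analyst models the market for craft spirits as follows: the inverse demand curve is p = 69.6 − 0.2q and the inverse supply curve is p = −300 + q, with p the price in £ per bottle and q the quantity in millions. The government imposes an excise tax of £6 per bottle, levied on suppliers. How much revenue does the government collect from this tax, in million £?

Inverting to q(p) form: qd = 348 − 5p; qs = p + 300.
Before the tax: set 348 − 5p = p + 300 → p* = £8, q* = 308.
With the tax collected from suppliers, supply shifts: qs = (p − 6) + 300.
New equilibrium: buyers pay £9, suppliers receive £3, q = 303. (Wedge: pb − ps = 6.)
Revenue = t · Q = 6 · 303 = £1818.

Tax revenue = £1818 million.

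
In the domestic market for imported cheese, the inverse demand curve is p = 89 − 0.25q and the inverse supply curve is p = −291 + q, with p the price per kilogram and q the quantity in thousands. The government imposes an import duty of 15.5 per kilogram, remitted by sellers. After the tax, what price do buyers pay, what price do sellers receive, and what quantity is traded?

Buyers pay 16.1; sellers receive 0.6; quantity = 291.6.

Rewrite in direct form: qd = 356 − 4p and qs = p + 291.
Without the tax, 356 − 4p = p + 291 gives 5p = 65, so p* = 13 and q* = 304.
With the tax collected from sellers, supply shifts: qs = (p − 15.5) + 291.
New equilibrium: buyers pay 16.1, sellers receive 0.6, q = 291.6. (Wedge: pb − ps = 15.5.)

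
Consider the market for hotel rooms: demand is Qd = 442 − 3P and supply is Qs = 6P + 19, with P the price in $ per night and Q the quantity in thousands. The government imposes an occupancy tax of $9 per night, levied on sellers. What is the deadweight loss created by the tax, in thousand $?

Before the tax: set 442 − 3P = 6P + 19 → P* = $47, Q* = 301.
With the tax collected from sellers, supply shifts: Qs = 6(P − 9) + 19.
Solving gives Q = 283 with consumers paying $53 and sellers receiving $44 (the $9 wedge).
Quantity falls by |ΔQ| = |301 − 283| = 18.
DWL = ½ · t · |ΔQ| = ½ · 9 · 18 = $81.

Deadweight loss = $81 thousand.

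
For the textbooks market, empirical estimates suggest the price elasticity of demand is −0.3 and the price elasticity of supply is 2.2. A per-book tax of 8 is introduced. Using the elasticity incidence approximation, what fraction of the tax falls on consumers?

Consumers' share ≈ 0.88.

Incidence ratio: consumers' share ≈ εs / (εs + |εd|) = 2.2 / (2.2 + 0.3) = 0.88.
Supply is the more elastic side, so consumers bear the larger share.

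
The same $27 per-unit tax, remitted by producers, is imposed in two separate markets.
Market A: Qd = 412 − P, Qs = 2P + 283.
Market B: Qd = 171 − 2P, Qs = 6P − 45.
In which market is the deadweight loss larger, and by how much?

Market B, by $303.75.

Market A: pre-tax P* = $43, Q* = 369; post-tax Q = 351; deadweight loss = $243.
Market B: pre-tax P* = $27, Q* = 117; post-tax Q = 76.5; deadweight loss = $546.75.
Difference: $243 vs $546.75 → market B is larger by $303.75.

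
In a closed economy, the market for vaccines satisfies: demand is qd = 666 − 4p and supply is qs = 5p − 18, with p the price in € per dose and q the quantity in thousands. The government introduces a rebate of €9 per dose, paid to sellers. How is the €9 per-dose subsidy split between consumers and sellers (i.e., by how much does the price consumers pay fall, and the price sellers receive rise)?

Without the subsidy, 666 − 4p = 5p − 18 gives 9p = 684, so p* = €76 and q* = 362.
With a per-unit subsidy paid to sellers, each receives p + 9 per unit sold, so supply becomes qs = 5(p + 9) − 18.
New equilibrium: consumers pay €71, sellers receive €80, q = 382. (Wedge: pb − ps = −9.)
Gain to consumers: €5; to sellers: €4. (They sum to €9.)

Consumers gain €5 per dose; sellers gain €4 per dose.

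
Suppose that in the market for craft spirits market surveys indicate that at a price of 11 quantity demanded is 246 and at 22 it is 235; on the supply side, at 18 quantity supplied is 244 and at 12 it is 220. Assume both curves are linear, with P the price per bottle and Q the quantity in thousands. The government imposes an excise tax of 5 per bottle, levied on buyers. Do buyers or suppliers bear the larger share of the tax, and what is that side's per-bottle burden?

Demand slope: (235 − 246)/(22 − 11) = -1, so Qd = 257 − P.
Supply slope: (220 − 244)/(12 − 18) = 4, so Qs = 4P + 172.
Before the tax: set 257 − P = 4P + 172 → P* = 17, Q* = 240.
With the tax collected from buyers, demand (in seller-price terms) shifts: Qd = 257 − (P + 5).
New equilibrium: buyers pay 21, suppliers receive 16, Q = 236. (Wedge: Pb − Ps = 5.)
Per-bottle burden: buyers 4, suppliers 1.
Buyers take the larger share because demand is less price-elastic here (demand slope 1 vs supply slope 4).

Buyers bear the larger share: 4 per bottle.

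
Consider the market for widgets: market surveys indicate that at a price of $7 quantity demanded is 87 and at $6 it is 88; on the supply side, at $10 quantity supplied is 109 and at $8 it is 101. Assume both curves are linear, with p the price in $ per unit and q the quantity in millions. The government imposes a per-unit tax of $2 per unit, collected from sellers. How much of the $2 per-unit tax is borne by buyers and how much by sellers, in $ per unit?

Demand slope: (88 − 87)/(6 − 7) = -1, so qd = 94 − p.
Supply slope: (101 − 109)/(8 − 10) = 4, so qs = 4p + 69.
Before the tax: set 94 − p = 4p + 69 → p* = $5, q* = 89.
With the tax collected from sellers, supply shifts: qs = 4(p − 2) + 69.
New equilibrium: buyers pay $6.6, sellers receive $4.6, q = 87.4. (Wedge: pb − ps = 2.)
Burden on buyers: $1.6; on sellers: $0.4. (They sum to $2.)
The less price-elastic side of the market bears the larger share of a per-unit tax.

Buyers bear $1.6 per unit; sellers bear $0.4 per unit.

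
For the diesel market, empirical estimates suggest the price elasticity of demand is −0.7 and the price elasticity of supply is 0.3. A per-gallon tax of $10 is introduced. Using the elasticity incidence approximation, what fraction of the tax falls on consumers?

Incidence ratio: consumers' share ≈ εs / (εs + |εd|) = 0.3 / (0.3 + 0.7) = 0.3.
Supply is the less elastic side, so consumers bear the smaller share.

Consumers' share ≈ 0.3.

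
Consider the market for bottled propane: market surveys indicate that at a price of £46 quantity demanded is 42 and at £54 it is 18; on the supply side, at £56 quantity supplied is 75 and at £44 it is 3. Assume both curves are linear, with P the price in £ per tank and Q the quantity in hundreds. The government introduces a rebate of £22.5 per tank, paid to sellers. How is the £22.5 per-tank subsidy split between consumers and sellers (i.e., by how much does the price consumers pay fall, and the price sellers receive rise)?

Consumers gain £15 per tank; sellers gain £7.5 per tank.

Demand slope: (18 − 42)/(54 − 46) = -3, so Qd = 180 − 3P.
Supply slope: (3 − 75)/(44 − 56) = 6, so Qs = 6P − 261.
Before the subsidy: set 180 − 3P = 6P − 261 → P* = £49, Q* = 33.
With a per-unit subsidy paid to sellers, each receives P + 22.5 per unit sold, so supply becomes Qs = 6(P + 22.5) − 261.
New equilibrium: consumers pay £34, sellers receive £56.5, Q = 78. (Wedge: Pb − Ps = −22.5.)
Gain to consumers: £15; to sellers: £7.5. (They sum to £22.5.)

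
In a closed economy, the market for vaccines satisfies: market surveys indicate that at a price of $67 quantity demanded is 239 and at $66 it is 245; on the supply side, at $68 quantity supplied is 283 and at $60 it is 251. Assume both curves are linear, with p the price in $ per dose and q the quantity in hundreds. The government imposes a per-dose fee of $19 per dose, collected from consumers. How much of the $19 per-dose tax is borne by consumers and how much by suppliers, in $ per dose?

Consumers bear $7.6 per dose; suppliers bear $11.4 per dose.

Demand slope: (245 − 239)/(66 − 67) = -6, so qd = 641 − 6p.
Supply slope: (251 − 283)/(60 − 68) = 4, so qs = 4p + 11.
Before the tax: set 641 − 6p = 4p + 11 → p* = $63, q* = 263.
With the tax collected from consumers, demand (in seller-price terms) shifts: qd = 641 − 6(p + 19).
New equilibrium: consumers pay $70.6, suppliers receive $51.6, q = 217.4. (Wedge: pb − ps = 19.)
Burden on consumers: $7.6; on suppliers: $11.4. (They sum to $19.)
The less price-elastic side of the market bears the larger share of a per-unit tax.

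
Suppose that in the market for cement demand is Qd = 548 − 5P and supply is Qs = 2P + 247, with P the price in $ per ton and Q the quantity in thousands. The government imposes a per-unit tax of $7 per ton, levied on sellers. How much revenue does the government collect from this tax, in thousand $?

Before the tax: set 548 − 5P = 2P + 247 → P* = $43, Q* = 333.
With the tax collected from sellers, supply shifts: Qs = 2(P − 7) + 247.
Solving gives Q = 323 with consumers paying $45 and sellers receiving $38 (the $7 wedge).
Revenue = t · Q = 7 · 323 = $2261.

Tax revenue = $2261 thousand.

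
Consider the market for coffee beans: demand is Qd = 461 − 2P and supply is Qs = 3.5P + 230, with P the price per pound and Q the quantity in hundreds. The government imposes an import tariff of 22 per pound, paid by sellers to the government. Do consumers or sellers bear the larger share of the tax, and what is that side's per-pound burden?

Consumers bear the larger share: 14 per pound.

Before the tax: set 461 − 2P = 3.5P + 230 → P* = 42, Q* = 377.
With the tax collected from sellers, supply shifts: Qs = 3.5(P − 22) + 230.
Solving gives Q = 349 with consumers paying 56 and sellers receiving 34 (the 22 wedge).
Per-pound burden: consumers 14, sellers 8.
Consumers take the larger share because demand is less price-elastic here (demand slope 2 vs supply slope 3.5).
The less price-elastic side of the market bears the larger share of a per-unit tax.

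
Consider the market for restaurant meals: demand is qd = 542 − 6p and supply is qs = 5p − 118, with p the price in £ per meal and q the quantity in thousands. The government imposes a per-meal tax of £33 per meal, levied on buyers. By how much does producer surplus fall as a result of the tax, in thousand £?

Producer surplus falls by £2466 thousand.

Without the tax, 542 − 6p = 5p − 118 gives 11p = 660, so p* = £60 and q* = 182.
With the tax collected from buyers, demand (in seller-price terms) shifts: qd = 542 − 6(p + 33).
New equilibrium: buyers pay £75, suppliers receive £42, q = 92. (Wedge: pb − ps = 33.)
ΔPS is the trapezoid between Q = 92 and Q = 182 of height £18: ½ · (182 + 92) · 18 = £2466.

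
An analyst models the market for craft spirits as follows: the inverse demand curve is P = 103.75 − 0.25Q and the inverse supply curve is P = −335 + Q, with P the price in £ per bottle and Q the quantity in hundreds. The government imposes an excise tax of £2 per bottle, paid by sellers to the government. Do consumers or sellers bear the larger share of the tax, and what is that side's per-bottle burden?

Sellers bear the larger share: £1.6 per bottle.

Inverting to Q(P) form: Qd = 415 − 4P; Qs = P + 335.
Without the tax, 415 − 4P = P + 335 gives 5P = 80, so P* = £16 and Q* = 351.
With the tax collected from sellers, supply shifts: Qs = (P − 2) + 335.
New equilibrium: consumers pay £16.4, sellers receive £14.4, Q = 349.4. (Wedge: Pb − Ps = 2.)
Per-bottle burden: consumers £0.4, sellers £1.6.
Sellers take the larger share because supply is less price-elastic here (demand slope 4 vs supply slope 1).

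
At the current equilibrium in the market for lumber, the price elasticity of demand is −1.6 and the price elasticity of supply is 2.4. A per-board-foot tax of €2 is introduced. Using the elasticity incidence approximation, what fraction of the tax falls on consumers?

Incidence ratio: consumers' share ≈ εs / (εs + |εd|) = 2.4 / (2.4 + 1.6) = 0.6.
Supply is the more elastic side, so consumers bear the larger share.

Consumers' share ≈ 0.6.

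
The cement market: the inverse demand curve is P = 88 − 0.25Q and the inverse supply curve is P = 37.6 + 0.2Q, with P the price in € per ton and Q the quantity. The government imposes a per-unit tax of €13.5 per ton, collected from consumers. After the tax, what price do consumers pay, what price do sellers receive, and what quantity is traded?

Rewrite in direct form: Qd = 352 − 4P and Qs = 5P − 188.
Before the tax: set 352 − 4P = 5P − 188 → P* = €60, Q* = 112.
With the tax collected from consumers, demand (in seller-price terms) shifts: Qd = 352 − 4(P + 13.5).
New equilibrium: consumers pay €67.5, sellers receive €54, Q = 82. (Wedge: Pb − Ps = 13.5.)
The less price-elastic side of the market bears the larger share of a per-unit tax.

Consumers pay €67.5; sellers receive €54; quantity = 82.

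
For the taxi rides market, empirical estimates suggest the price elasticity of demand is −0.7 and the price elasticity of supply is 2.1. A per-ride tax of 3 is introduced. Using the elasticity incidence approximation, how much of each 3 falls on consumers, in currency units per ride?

Consumers bear ≈ 2.25 per ride.

Incidence ratio: consumers' share ≈ εs / (εs + |εd|) = 2.1 / (2.1 + 0.7) = 0.75.
So consumers bear ≈ 0.75 × 3 = 2.25; producers bear 0.75.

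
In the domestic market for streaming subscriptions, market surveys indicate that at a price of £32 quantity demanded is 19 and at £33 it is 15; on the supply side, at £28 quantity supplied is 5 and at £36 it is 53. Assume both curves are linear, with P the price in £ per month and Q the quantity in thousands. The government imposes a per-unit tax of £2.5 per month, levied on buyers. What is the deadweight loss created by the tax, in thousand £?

Deadweight loss = £7.5 thousand.

Demand slope: (15 − 19)/(33 − 32) = -4, so Qd = 147 − 4P.
Supply slope: (53 − 5)/(36 − 28) = 6, so Qs = 6P − 163.
Without the tax, 147 − 4P = 6P − 163 gives 10P = 310, so P* = £31 and Q* = 23.
With the tax collected from buyers, demand (in seller-price terms) shifts: Qd = 147 − 4(P + 2.5).
New equilibrium: buyers pay £32.5, suppliers receive £30, Q = 17. (Wedge: Pb − Ps = 2.5.)
Quantity falls by |ΔQ| = |23 − 17| = 6.
DWL = ½ · t · |ΔQ| = ½ · 2.5 · 6 = £7.5.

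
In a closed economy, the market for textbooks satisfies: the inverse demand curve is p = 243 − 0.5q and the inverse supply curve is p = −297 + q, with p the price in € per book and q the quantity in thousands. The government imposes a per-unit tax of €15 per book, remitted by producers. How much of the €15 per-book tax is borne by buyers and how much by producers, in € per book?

Buyers bear €5 per book; producers bear €10 per book.

Inverting to q(p) form: qd = 486 − 2p; qs = p + 297.
Before the tax: set 486 − 2p = p + 297 → p* = €63, q* = 360.
With the tax collected from producers, supply shifts: qs = (p − 15) + 297.
New equilibrium: buyers pay €68, producers receive €53, q = 350. (Wedge: pb − ps = 15.)
Burden on buyers: €5; on producers: €10. (They sum to €15.)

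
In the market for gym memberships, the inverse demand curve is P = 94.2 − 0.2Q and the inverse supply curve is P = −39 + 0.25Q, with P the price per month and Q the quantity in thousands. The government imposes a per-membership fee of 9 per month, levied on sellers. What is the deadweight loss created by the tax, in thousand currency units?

Rewrite in direct form: Qd = 471 − 5P and Qs = 4P + 156.
Without the tax, 471 − 5P = 4P + 156 gives 9P = 315, so P* = 35 and Q* = 296.
With the tax collected from sellers, supply shifts: Qs = 4(P − 9) + 156.
Solving gives Q = 276 with consumers paying 39 and sellers receiving 30 (the 9 wedge).
Quantity falls by |ΔQ| = |296 − 276| = 20.
DWL = ½ · t · |ΔQ| = ½ · 9 · 20 = 90.

Deadweight loss = 90 thousand.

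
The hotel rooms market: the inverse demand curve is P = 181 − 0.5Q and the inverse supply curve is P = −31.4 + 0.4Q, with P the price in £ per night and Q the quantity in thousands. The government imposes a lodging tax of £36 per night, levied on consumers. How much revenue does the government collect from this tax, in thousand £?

Rewrite in direct form: Qd = 362 − 2P and Qs = 2.5P + 78.5.
Without the tax, 362 − 2P = 2.5P + 78.5 gives 4.5P = 283.5, so P* = £63 and Q* = 236.
With the tax collected from consumers, demand (in seller-price terms) shifts: Qd = 362 − 2(P + 36).
Solving gives Q = 196 with consumers paying £83 and suppliers receiving £47 (the £36 wedge).
Revenue = t · Q = 36 · 196 = £7056.

Tax revenue = £7056 thousand.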